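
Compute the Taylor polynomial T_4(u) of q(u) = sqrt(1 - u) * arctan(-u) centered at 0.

-5*u^4/48 + 11*u^3/24 + u^2/2 - u

Write out both Maclaurin series and multiply, keeping only the needed powers.
q(0) = 0
q′(0) = -1
q′′(0) = 1
q′′′(0) = 11/4
q^(4)(0) = -5/2
Dividing each by k! gives the coefficients c_0, ..., c_4.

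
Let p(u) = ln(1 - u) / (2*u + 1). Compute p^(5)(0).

-1564

Use 1/(1 - r) = Σ r^k on the denominator, then take the Cauchy product.
The coefficient of u^5 in the expansion is -391/30, so p^(5)(0) = 5! * (-391/30) = -1564.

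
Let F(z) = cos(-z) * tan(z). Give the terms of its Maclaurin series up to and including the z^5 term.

Take the Cauchy product of the two expansions.

z^5/120 - z^3/6 + z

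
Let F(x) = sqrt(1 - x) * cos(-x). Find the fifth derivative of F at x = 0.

-65/32

Take the Cauchy product of the two expansions.
The coefficient of x^5 in the expansion is -13/768, so F^(5)(0) = 5! * (-13/768) = -65/32.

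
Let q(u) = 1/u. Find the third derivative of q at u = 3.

From the series, [(u - 3)^3] q = -1/81; multiply by 3! = 6 to get -2/27.

-2/27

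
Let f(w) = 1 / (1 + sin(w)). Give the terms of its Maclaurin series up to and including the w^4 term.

2*w^4/3 - 5*w^3/6 + w^2 - w + 1

Write 1/(1+u) = 1 - u + u^2 - u^3 + ... and substitute the series for u.
f(0) = 1
f′(0) = -1
f′′(0) = 2
f′′′(0) = -5
f^(4)(0) = 16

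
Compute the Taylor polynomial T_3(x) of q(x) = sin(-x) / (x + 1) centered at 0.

Multiply the numerator's expansion by the denominator's geometric series.
q(0) = 0
q′(0) = -1
q′′(0) = 2
q′′′(0) = -5
Then c_k = q^(k)(0)/k! gives each Taylor coefficient.

-5*x^3/6 + x^2 - x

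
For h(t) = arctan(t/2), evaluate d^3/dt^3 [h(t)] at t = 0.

-1/4

Compute the successive derivatives at the expansion point and divide by k!.
The coefficient of t^3 in the expansion is -1/24, so h′′′(0) = 3! * (-1/24) = -1/4.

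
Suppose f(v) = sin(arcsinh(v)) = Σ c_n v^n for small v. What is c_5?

1/6

Compose series: expand the inner function first, then feed it into the outer expansion.
f(0) = 0
f′(0) = 1
f′′(0) = 0
f′′′(0) = -2
f^(4)(0) = 0
f^(5)(0) = 20
So c_5 = f^(5)(0)/5! = 1/6.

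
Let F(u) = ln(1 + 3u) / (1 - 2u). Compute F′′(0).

Take the Cauchy product of the two expansions.
The coefficient of u^2 in the expansion is 3/2, so F′′(0) = 2! * (3/2) = 3.

3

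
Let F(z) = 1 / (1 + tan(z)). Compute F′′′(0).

Write 1/(1+u) = 1 - u + u^2 - u^3 + ... and substitute the series for u.
The coefficient of z^3 in the expansion is -4/3, so F′′′(0) = 3! * (-4/3) = -8.

-8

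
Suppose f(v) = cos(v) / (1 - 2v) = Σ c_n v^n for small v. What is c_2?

7/2

Multiply the two series term by term and collect like powers.
f(0) = 1
f′(0) = 2
f′′(0) = 7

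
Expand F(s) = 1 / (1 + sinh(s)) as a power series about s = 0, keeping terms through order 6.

Expand as Σ (-1)^k u^k with u equal to the inner function's series.
F(0) = 1
F′(0) = -1
F′′(0) = 2
F′′′(0) = -7
F^(4)(0) = 32
F^(5)(0) = -181
F^(6)(0) = 1232

77*s^6/45 - 181*s^5/120 + 4*s^4/3 - 7*s^3/6 + s^2 - s + 1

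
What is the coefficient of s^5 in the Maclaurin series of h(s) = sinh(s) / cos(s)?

Invert the denominator's series and multiply.

3/10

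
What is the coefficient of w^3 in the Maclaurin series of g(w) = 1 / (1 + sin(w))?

Expand as Σ (-1)^k u^k with u equal to the inner function's series.
g(0) = 1
g′(0) = -1
g′′(0) = 2
g′′′(0) = -5
So c_3 = g′′′(0)/3! = -5/6.

-5/6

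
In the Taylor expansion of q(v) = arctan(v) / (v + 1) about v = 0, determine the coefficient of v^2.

-1

Multiply the numerator's expansion by the denominator's geometric series.
q(0) = 0
q′(0) = 1
q′′(0) = -2
Then c_k = q^(k)(0)/k! gives each Taylor coefficient.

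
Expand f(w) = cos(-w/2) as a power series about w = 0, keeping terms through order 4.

w^4/384 - w^2/8 + 1

[w^0] = 1;  [w^1] = 0;  [w^2] = -1/8;  [w^3] = 0;  [w^4] = 1/384.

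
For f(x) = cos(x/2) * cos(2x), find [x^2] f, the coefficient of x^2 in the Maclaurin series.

Multiply the two series term by term and collect like powers.
[x^0] = 1;  [x^1] = 0;  [x^2] = -17/8.
So c_2 = f′′(0)/2! = -17/8.

-17/8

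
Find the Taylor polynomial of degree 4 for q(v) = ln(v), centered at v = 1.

Apply the Taylor formula c_k = f^(k)(a)/k!.
[(v - 1)^0] = 0;  [(v - 1)^1] = 1;  [(v - 1)^2] = -1/2;  [(v - 1)^3] = 1/3;  [(v - 1)^4] = -1/4.

-(v - 1)^4/4 + (v - 1)^3/3 - (v - 1)^2/2 + (v - 1)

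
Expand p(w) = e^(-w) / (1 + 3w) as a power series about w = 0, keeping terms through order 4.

Write out both Maclaurin series and multiply, keeping only the needed powers.
p(0) = 1
p′(0) = -4
p′′(0) = 25
p′′′(0) = -226
p^(4)(0) = 2713

2713*w^4/24 - 113*w^3/3 + 25*w^2/2 - 4*w + 1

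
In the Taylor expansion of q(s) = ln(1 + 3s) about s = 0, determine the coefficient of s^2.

q(0) = 0
q′(0) = 3
q′′(0) = -9
The Taylor polynomial is Σ q^(k)(0)/k! · s^k.

-9/2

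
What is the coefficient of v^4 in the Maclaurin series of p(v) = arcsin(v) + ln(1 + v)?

-1/4

Combine the two series term by term.
[v^0] = 0;  [v^1] = 2;  [v^2] = -1/2;  [v^3] = 1/2;  [v^4] = -1/4.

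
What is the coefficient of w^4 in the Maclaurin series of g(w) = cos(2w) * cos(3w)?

313/24

Write out both Maclaurin series and multiply, keeping only the needed powers.
g(0) = 1
g′(0) = 0
g′′(0) = -13
g′′′(0) = 0
g^(4)(0) = 313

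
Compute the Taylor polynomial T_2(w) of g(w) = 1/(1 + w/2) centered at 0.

w^2/4 - w/2 + 1

[w^0] = 1;  [w^1] = -1/2;  [w^2] = 1/4.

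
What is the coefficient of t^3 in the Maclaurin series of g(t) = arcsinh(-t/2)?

Compute the successive derivatives at the expansion point and divide by k!.
g(0) = 0
g′(0) = -1/2
g′′(0) = 0
g′′′(0) = 1/8
Dividing each by k! gives the coefficients c_0, ..., c_3.

1/48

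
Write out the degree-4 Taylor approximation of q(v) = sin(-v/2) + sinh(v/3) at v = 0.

35*v^3/1296 - v/6

Combine the two series term by term.
q(0) = 0
q′(0) = -1/6
q′′(0) = 0
q′′′(0) = 35/216
q^(4)(0) = 0
Dividing each by k! gives the coefficients c_0, ..., c_4.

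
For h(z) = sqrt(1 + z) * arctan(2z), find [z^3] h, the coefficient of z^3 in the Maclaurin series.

Take the Cauchy product of the two expansions.
h(0) = 0
h′(0) = 2
h′′(0) = 2
h′′′(0) = -35/2
So c_3 = h′′′(0)/3! = -35/12.

-35/12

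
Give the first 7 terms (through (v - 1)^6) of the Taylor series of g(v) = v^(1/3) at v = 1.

-154*(v - 1)^6/6561 + 22*(v - 1)^5/729 - 10*(v - 1)^4/243 + 5*(v - 1)^3/81 - (v - 1)^2/9 + (v - 1)/3 + 1

Use the known series and substitute for the argument.
g(1) = 1
g′(1) = 1/3
g′′(1) = -2/9
g′′′(1) = 10/27
g^(4)(1) = -80/81
g^(5)(1) = 880/243
g^(6)(1) = -12320/729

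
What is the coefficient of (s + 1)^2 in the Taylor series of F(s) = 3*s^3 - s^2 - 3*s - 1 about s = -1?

-10

[(s + 1)^0] = -2;  [(s + 1)^1] = 8;  [(s + 1)^2] = -10.
So c_2 = F′′(-1)/2! = -10.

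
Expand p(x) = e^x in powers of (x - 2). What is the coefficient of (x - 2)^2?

[(x - 2)^0] = e^(2);  [(x - 2)^1] = e^(2);  [(x - 2)^2] = e^(2)/2.

e^(2)/2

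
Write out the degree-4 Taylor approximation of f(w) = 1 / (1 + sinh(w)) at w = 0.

Expand as Σ (-1)^k u^k with u equal to the inner function's series.
f(0) = 1
f′(0) = -1
f′′(0) = 2
f′′′(0) = -7
f^(4)(0) = 32
The Taylor polynomial is Σ f^(k)(0)/k! · w^k.

4*w^4/3 - 7*w^3/6 + w^2 - w + 1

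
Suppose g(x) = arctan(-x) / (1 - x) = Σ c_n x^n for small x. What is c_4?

-2/3

Expand 1/(denominator) as a geometric series and multiply by the numerator's series.
g(0) = 0
g′(0) = -1
g′′(0) = -2
g′′′(0) = -4
g^(4)(0) = -16
Then c_k = g^(k)(0)/k! gives each Taylor coefficient.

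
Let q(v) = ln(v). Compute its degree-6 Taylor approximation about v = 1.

-(v - 1)^6/6 + (v - 1)^5/5 - (v - 1)^4/4 + (v - 1)^3/3 - (v - 1)^2/2 + (v - 1)

[(v - 1)^0] = 0;  [(v - 1)^1] = 1;  [(v - 1)^2] = -1/2;  [(v - 1)^3] = 1/3;  [(v - 1)^4] = -1/4;  [(v - 1)^5] = 1/5;  [(v - 1)^6] = -1/6.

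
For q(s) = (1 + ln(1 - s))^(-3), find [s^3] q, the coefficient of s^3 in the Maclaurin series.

17

Substitute the inner expansion into the outer series and collect powers.
q(0) = 1
q′(0) = 3
q′′(0) = 15
q′′′(0) = 102
Then c_k = q^(k)(0)/k! gives each Taylor coefficient.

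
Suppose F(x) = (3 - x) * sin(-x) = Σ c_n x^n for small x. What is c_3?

1/2

Multiply each power in the prefactor through the base expansion.
F(0) = 0
F′(0) = -3
F′′(0) = 2
F′′′(0) = 3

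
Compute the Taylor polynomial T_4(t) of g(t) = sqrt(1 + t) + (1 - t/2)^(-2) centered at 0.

Expand each term separately and add.

35*t^4/128 + 9*t^3/16 + 5*t^2/8 + 3*t/2 + 2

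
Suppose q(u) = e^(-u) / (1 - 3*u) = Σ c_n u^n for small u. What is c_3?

Multiply the numerator's expansion by the denominator's geometric series.
q(0) = 1
q′(0) = 2
q′′(0) = 13
q′′′(0) = 116

58/3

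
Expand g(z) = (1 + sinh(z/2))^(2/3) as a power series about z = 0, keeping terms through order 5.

721*z^5/466560 - z^4/243 + 13*z^3/648 - z^2/36 + z/3 + 1

Let u equal the inner series; expand the outer function in u and truncate.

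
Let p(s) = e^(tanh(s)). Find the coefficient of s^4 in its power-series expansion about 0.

-7/24

Let u equal the inner series; expand the outer function in u and truncate.
p(0) = 1
p′(0) = 1
p′′(0) = 1
p′′′(0) = -1
p^(4)(0) = -7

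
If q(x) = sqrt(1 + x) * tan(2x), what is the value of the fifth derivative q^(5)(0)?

3701/8

Expand each factor separately, then convolve coefficients.
The coefficient of x^5 in the expansion is 3701/960, so q^(5)(0) = 5! * (3701/960) = 3701/8.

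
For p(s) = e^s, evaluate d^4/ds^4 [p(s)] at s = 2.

e^(2)

Differentiate repeatedly and evaluate at the center.
The coefficient of (s - 2)^4 in the expansion is e^(2)/24, so p^(4)(2) = 4! * (e^(2)/24) = e^(2).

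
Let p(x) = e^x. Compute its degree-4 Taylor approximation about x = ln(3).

Use the known series and substitute for the argument.

(x - ln(3))^4/8 + (x - ln(3))^3/2 + 3*(x - ln(3))^2/2 + 3*(x - ln(3)) + 3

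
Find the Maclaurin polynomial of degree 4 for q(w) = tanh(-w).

q(0) = 0
q′(0) = -1
q′′(0) = 0
q′′′(0) = 2
q^(4)(0) = 0
Dividing each by k! gives the coefficients c_0, ..., c_4.

w^3/3 - w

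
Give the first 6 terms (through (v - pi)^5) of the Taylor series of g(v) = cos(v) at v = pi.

-(v - pi)^4/24 + (v - pi)^2/2 - 1

Compute the successive derivatives at the expansion point and divide by k!.
g(pi) = -1
g′(pi) = 0
g′′(pi) = 1
g′′′(pi) = 0
g^(4)(pi) = -1
g^(5)(pi) = 0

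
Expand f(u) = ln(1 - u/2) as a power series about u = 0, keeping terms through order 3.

[u^0] = 0;  [u^1] = -1/2;  [u^2] = -1/8;  [u^3] = -1/24.

-u^3/24 - u^2/8 - u/2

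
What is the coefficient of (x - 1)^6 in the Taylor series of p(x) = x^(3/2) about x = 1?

7/1024

[(x - 1)^0] = 1;  [(x - 1)^1] = 3/2;  [(x - 1)^2] = 3/8;  [(x - 1)^3] = -1/16;  [(x - 1)^4] = 3/128;  [(x - 1)^5] = -3/256;  [(x - 1)^6] = 7/1024.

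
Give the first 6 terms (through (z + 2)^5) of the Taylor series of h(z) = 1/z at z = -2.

-(z + 2)^5/64 - (z + 2)^4/32 - (z + 2)^3/16 - (z + 2)^2/8 - (z + 2)/4 - 1/2

Compute the successive derivatives at the expansion point and divide by k!.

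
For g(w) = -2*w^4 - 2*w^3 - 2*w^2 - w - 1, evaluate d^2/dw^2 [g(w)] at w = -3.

The coefficient of (w + 3)^2 in the expansion is -92, so g′′(-3) = 2! * (-92) = -184.

-184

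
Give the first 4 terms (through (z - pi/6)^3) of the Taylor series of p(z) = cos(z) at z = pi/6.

Use the known series and substitute for the argument.
p(pi/6) = sqrt(3)/2
p′(pi/6) = -1/2
p′′(pi/6) = -sqrt(3)/2
p′′′(pi/6) = 1/2
The Taylor polynomial is Σ p^(k)(pi/6)/k! · (z - pi/6)^k.

(z - pi/6)^3/12 - sqrt(3)*(z - pi/6)^2/4 - (z - pi/6)/2 + sqrt(3)/2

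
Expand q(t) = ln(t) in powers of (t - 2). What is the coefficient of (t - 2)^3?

1/24

q(2) = ln(2)
q′(2) = 1/2
q′′(2) = -1/4
q′′′(2) = 1/4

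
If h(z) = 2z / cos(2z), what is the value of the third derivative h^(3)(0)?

Divide the numerator series by the denominator series (power-series long division).
The coefficient of z^3 in the expansion is 4, so h′′′(0) = 3! * (4) = 24.

24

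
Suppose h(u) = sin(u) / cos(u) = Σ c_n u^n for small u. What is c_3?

Divide the numerator series by the denominator series (power-series long division).
h(0) = 0
h′(0) = 1
h′′(0) = 0
h′′′(0) = 2
The Taylor polynomial is Σ h^(k)(0)/k! · u^k.

1/3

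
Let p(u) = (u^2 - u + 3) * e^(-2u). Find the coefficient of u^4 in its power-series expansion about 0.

16/3

Distribute the polynomial across the series and collect like powers.
[u^0] = 3;  [u^1] = -7;  [u^2] = 9;  [u^3] = -8;  [u^4] = 16/3.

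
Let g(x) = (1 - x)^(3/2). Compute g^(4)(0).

9/16

Apply the Taylor formula c_k = f^(k)(a)/k!.
The coefficient of x^4 in the expansion is 3/128, so g^(4)(0) = 4! * (3/128) = 9/16.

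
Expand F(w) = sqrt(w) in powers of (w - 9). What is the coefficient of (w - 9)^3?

1/3888

Apply the Taylor formula c_k = f^(k)(a)/k!.
F(9) = 3
F′(9) = 1/6
F′′(9) = -1/108
F′′′(9) = 1/648
So c_3 = F′′′(9)/3! = 1/3888.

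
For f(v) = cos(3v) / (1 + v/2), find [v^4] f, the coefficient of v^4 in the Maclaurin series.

Multiply the two series term by term and collect like powers.
f(0) = 1
f′(0) = -1/2
f′′(0) = -17/2
f′′′(0) = 51/4
f^(4)(0) = 111/2
So c_4 = f^(4)(0)/4! = 37/16.

37/16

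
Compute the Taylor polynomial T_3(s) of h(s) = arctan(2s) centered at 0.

h(0) = 0
h′(0) = 2
h′′(0) = 0
h′′′(0) = -16
Then c_k = h^(k)(0)/k! gives each Taylor coefficient.

-8*s^3/3 + 2*s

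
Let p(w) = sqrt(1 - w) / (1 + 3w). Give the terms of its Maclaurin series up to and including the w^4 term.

Multiply the two series term by term and collect like powers.
[w^0] = 1;  [w^1] = -7/2;  [w^2] = 83/8;  [w^3] = -499/16;  [w^4] = 11971/128.

11971*w^4/128 - 499*w^3/16 + 83*w^2/8 - 7*w/2 + 1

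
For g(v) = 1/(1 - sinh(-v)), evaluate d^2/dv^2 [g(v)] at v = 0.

Substitute the inner expansion into the outer series and collect powers.
The coefficient of v^2 in the expansion is 1, so g′′(0) = 2! * (1) = 2.

2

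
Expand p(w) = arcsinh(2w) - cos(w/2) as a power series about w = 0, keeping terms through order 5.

Expand each term separately and add.
p(0) = -1
p′(0) = 2
p′′(0) = 1/4
p′′′(0) = -8
p^(4)(0) = -1/16
p^(5)(0) = 288

12*w^5/5 - w^4/384 - 4*w^3/3 + w^2/8 + 2*w - 1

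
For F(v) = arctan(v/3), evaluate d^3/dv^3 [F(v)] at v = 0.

-2/27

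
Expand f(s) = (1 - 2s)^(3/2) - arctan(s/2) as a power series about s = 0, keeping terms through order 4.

Expand each term separately and add.

3*s^4/8 + 13*s^3/24 + 3*s^2/2 - 7*s/2 + 1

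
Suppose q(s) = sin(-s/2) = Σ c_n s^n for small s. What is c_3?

q(0) = 0
q′(0) = -1/2
q′′(0) = 0
q′′′(0) = 1/8
The Taylor polynomial is Σ q^(k)(0)/k! · s^k.

1/48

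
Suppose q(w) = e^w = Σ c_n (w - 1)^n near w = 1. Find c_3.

[(w - 1)^0] = e;  [(w - 1)^1] = e;  [(w - 1)^2] = e/2;  [(w - 1)^3] = e/6.

e/6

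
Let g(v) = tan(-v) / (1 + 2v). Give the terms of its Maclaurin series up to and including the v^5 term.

-262*v^5/15 + 26*v^4/3 - 13*v^3/3 + 2*v^2 - v

Take the Cauchy product of the two expansions.
[v^0] = 0;  [v^1] = -1;  [v^2] = 2;  [v^3] = -13/3;  [v^4] = 26/3;  [v^5] = -262/15.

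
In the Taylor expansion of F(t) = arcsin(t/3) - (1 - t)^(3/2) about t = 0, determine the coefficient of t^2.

-3/8

Combine the two series term by term.
F(0) = -1
F′(0) = 11/6
F′′(0) = -3/4
So c_2 = F′′(0)/2! = -3/8.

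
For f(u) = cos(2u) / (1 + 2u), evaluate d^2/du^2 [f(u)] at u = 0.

4

Expand each factor separately, then convolve coefficients.
The coefficient of u^2 in the expansion is 2, so f′′(0) = 2! * (2) = 4.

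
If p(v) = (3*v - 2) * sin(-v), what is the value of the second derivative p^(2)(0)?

-6

Distribute the polynomial across the series and collect like powers.
From the series, [v^2] p = -3; multiply by 2! = 2 to get -6.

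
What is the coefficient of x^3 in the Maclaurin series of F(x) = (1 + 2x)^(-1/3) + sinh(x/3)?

-223/162

Add the two expansions coefficient-wise.
[x^0] = 1;  [x^1] = -1/3;  [x^2] = 8/9;  [x^3] = -223/162.
So c_3 = F′′′(0)/3! = -223/162.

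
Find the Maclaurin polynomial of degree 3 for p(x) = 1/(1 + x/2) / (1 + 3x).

Take the Cauchy product of the two expansions.
[x^0] = 1;  [x^1] = -7/2;  [x^2] = 43/4;  [x^3] = -259/8.

-259*x^3/8 + 43*x^2/4 - 7*x/2 + 1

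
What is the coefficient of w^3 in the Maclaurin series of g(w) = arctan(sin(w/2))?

Let u equal the inner series; expand the outer function in u and truncate.
g(0) = 0
g′(0) = 1/2
g′′(0) = 0
g′′′(0) = -3/8

-1/16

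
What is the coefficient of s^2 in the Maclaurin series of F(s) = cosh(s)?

1/2

Compute the successive derivatives at the expansion point and divide by k!.
So c_2 = F′′(0)/2! = 1/2.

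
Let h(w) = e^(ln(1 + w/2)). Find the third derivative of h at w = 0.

Let u equal the inner series; expand the outer function in u and truncate.
The coefficient of w^3 in the expansion is 0, so h′′′(0) = 3! * (0) = 0.

0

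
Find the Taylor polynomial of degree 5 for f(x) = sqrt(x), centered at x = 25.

7*(x - 25)^5/500000000 - (x - 25)^4/2000000 + (x - 25)^3/50000 - (x - 25)^2/1000 + (x - 25)/10 + 5

Use the known series and substitute for the argument.
f(25) = 5
f′(25) = 1/10
f′′(25) = -1/500
f′′′(25) = 3/25000
f^(4)(25) = -3/250000
f^(5)(25) = 21/12500000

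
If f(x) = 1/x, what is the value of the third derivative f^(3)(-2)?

-3/8

Differentiate repeatedly and evaluate at the center.
The coefficient of (x + 2)^3 in the expansion is -1/16, so f′′′(-2) = 3! * (-1/16) = -3/8.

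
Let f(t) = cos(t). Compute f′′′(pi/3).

sqrt(3)/2

From the series, [(t - pi/3)^3] f = sqrt(3)/12; multiply by 3! = 6 to get sqrt(3)/2.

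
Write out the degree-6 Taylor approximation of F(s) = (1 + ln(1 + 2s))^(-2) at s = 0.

Substitute the inner expansion into the outer series and collect powers.
F(0) = 1
F′(0) = -4
F′′(0) = 32
F′′′(0) = -368
F^(4)(0) = 5472
F^(5)(0) = -99456
F^(6)(0) = 2132736
Then c_k = F^(k)(0)/k! gives each Taylor coefficient.

44432*s^6/15 - 4144*s^5/5 + 228*s^4 - 184*s^3/3 + 16*s^2 - 4*s + 1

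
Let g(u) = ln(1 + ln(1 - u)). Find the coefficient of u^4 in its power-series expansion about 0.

-35/24

Substitute the inner expansion into the outer series and collect powers.
g(0) = 0
g′(0) = -1
g′′(0) = -2
g′′′(0) = -7
g^(4)(0) = -35
Then c_k = g^(k)(0)/k! gives each Taylor coefficient.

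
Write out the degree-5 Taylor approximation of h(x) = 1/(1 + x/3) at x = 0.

-x^5/243 + x^4/81 - x^3/27 + x^2/9 - x/3 + 1

h(0) = 1
h′(0) = -1/3
h′′(0) = 2/9
h′′′(0) = -2/9
h^(4)(0) = 8/27
h^(5)(0) = -40/81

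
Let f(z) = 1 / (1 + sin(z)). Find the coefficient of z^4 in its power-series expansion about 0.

Use the geometric series for the reciprocal, then substitute.
f(0) = 1
f′(0) = -1
f′′(0) = 2
f′′′(0) = -5
f^(4)(0) = 16
So c_4 = f^(4)(0)/4! = 2/3.

2/3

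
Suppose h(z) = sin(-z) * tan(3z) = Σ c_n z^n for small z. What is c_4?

Take the Cauchy product of the two expansions.
[z^0] = 0;  [z^1] = 0;  [z^2] = -3;  [z^3] = 0;  [z^4] = -17/2.
So c_4 = h^(4)(0)/4! = -17/2.

-17/2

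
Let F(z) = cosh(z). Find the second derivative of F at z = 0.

1

Apply the Taylor formula c_k = f^(k)(a)/k!.
The coefficient of z^2 in the expansion is 1/2, so F′′(0) = 2! * (1/2) = 1.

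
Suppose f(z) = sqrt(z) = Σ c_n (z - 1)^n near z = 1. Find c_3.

Compute the successive derivatives at the expansion point and divide by k!.
f(1) = 1
f′(1) = 1/2
f′′(1) = -1/4
f′′′(1) = 3/8

1/16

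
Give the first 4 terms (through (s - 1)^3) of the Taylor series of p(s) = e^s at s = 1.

Use the known series and substitute for the argument.
p(1) = e
p′(1) = e
p′′(1) = e
p′′′(1) = e
The Taylor polynomial is Σ p^(k)(1)/k! · (s - 1)^k.

e*(s - 1)^3/6 + e*(s - 1)^2/2 + e*(s - 1) + e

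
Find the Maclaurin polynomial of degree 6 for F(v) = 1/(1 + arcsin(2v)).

5312*v^6/45 - 252*v^5/5 + 64*v^4/3 - 28*v^3/3 + 4*v^2 - 2*v + 1

Compose series: expand the inner function first, then feed it into the outer expansion.
[v^0] = 1;  [v^1] = -2;  [v^2] = 4;  [v^3] = -28/3;  [v^4] = 64/3;  [v^5] = -252/5;  [v^6] = 5312/45.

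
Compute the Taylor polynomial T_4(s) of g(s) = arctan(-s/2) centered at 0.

s^3/24 - s/2

Differentiate repeatedly and evaluate at the center.
g(0) = 0
g′(0) = -1/2
g′′(0) = 0
g′′′(0) = 1/4
g^(4)(0) = 0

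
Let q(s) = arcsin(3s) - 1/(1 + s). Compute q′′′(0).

Combine the two series term by term.
From the series, [s^3] q = 11/2; multiply by 3! = 6 to get 33.

33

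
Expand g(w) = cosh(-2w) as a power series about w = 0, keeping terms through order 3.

g(0) = 1
g′(0) = 0
g′′(0) = 4
g′′′(0) = 0

2*w^2 + 1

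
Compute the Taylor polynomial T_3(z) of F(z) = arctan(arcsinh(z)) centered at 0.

-z^3/2 + z

Let u equal the inner series; expand the outer function in u and truncate.
F(0) = 0
F′(0) = 1
F′′(0) = 0
F′′′(0) = -3
The Taylor polynomial is Σ F^(k)(0)/k! · z^k.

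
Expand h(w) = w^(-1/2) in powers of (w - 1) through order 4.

35*(w - 1)^4/128 - 5*(w - 1)^3/16 + 3*(w - 1)^2/8 - (w - 1)/2 + 1

[(w - 1)^0] = 1;  [(w - 1)^1] = -1/2;  [(w - 1)^2] = 3/8;  [(w - 1)^3] = -5/16;  [(w - 1)^4] = 35/128.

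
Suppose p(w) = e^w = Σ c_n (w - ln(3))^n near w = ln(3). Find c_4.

1/8

p(ln(3)) = 3
p′(ln(3)) = 3
p′′(ln(3)) = 3
p′′′(ln(3)) = 3
p^(4)(ln(3)) = 3
So c_4 = p^(4)(ln(3))/4! = 1/8.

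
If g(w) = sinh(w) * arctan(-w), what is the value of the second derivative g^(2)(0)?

Multiply the two series term by term and collect like powers.
The coefficient of w^2 in the expansion is -1, so g′′(0) = 2! * (-1) = -2.

-2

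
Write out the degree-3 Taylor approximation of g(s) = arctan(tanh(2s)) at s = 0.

-16*s^3/3 + 2*s

Substitute the inner expansion into the outer series and collect powers.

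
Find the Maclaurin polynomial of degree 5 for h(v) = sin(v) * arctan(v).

Take the Cauchy product of the two expansions.
[v^0] = 0;  [v^1] = 0;  [v^2] = 1;  [v^3] = 0;  [v^4] = -1/2;  [v^5] = 0.

-v^4/2 + v^2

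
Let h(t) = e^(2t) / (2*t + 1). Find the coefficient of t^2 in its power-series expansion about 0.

Multiply the numerator's expansion by the denominator's geometric series.

2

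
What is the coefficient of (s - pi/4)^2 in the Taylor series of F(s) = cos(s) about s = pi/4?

F(pi/4) = sqrt(2)/2
F′(pi/4) = -sqrt(2)/2
F′′(pi/4) = -sqrt(2)/2
So c_2 = F′′(pi/4)/2! = -sqrt(2)/4.

-sqrt(2)/4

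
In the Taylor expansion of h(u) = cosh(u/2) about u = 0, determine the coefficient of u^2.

Apply the Taylor formula c_k = f^(k)(a)/k!.
h(0) = 1
h′(0) = 0
h′′(0) = 1/4
Then c_k = h^(k)(0)/k! gives each Taylor coefficient.

1/8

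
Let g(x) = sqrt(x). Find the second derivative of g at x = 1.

-1/4

Compute the successive derivatives at the expansion point and divide by k!.
From the series, [(x - 1)^2] g = -1/8; multiply by 2! = 2 to get -1/4.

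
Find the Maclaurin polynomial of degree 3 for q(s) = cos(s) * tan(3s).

Write out both Maclaurin series and multiply, keeping only the needed powers.
q(0) = 0
q′(0) = 3
q′′(0) = 0
q′′′(0) = 45
Dividing each by k! gives the coefficients c_0, ..., c_3.

15*s^3/2 + 3*s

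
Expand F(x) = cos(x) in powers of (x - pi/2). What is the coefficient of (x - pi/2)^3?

1/6

[(x - pi/2)^0] = 0;  [(x - pi/2)^1] = -1;  [(x - pi/2)^2] = 0;  [(x - pi/2)^3] = 1/6.
So c_3 = F′′′(pi/2)/3! = 1/6.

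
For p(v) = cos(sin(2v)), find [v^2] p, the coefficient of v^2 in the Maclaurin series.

Plug the Maclaurin series of the inner function into that of the outer and collect terms.
p(0) = 1
p′(0) = 0
p′′(0) = -4

-2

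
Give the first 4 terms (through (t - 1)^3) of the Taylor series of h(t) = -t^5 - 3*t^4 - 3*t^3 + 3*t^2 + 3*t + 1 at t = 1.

-25*(t - 1)^3 - 34*(t - 1)^2 - 17*(t - 1)

Apply the Taylor formula c_k = f^(k)(a)/k!.
[(t - 1)^0] = 0;  [(t - 1)^1] = -17;  [(t - 1)^2] = -34;  [(t - 1)^3] = -25.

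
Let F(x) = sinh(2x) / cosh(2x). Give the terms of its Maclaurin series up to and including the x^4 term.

Invert the denominator's series and multiply.
F(0) = 0
F′(0) = 2
F′′(0) = 0
F′′′(0) = -16
F^(4)(0) = 0

-8*x^3/3 + 2*x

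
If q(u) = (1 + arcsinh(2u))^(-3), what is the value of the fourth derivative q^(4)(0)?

Let u equal the inner series; expand the outer function in u and truncate.
From the series, [u^4] q = 208; multiply by 4! = 24 to get 4992.

4992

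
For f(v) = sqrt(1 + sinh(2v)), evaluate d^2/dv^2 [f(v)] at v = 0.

Plug the Maclaurin series of the inner function into that of the outer and collect terms.
The coefficient of v^2 in the expansion is -1/2, so f′′(0) = 2! * (-1/2) = -1.

-1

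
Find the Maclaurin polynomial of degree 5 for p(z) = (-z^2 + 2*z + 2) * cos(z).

Shift and add copies of the series according to the polynomial's terms.
[z^0] = 2;  [z^1] = 2;  [z^2] = -2;  [z^3] = -1;  [z^4] = 7/12;  [z^5] = 1/12.

z^5/12 + 7*z^4/12 - z^3 - 2*z^2 + 2*z + 2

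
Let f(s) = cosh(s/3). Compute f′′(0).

The coefficient of s^2 in the expansion is 1/18, so f′′(0) = 2! * (1/18) = 1/9.

1/9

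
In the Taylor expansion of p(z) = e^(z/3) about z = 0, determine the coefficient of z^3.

1/162

[z^0] = 1;  [z^1] = 1/3;  [z^2] = 1/18;  [z^3] = 1/162.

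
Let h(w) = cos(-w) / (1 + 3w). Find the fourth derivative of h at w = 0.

Write out both Maclaurin series and multiply, keeping only the needed powers.
From the series, [w^4] h = 1837/24; multiply by 4! = 24 to get 1837.

1837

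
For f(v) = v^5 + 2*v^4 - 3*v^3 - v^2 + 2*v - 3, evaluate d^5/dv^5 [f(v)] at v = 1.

120

Use the known series and substitute for the argument.
The coefficient of (v - 1)^5 in the expansion is 1, so f^(5)(1) = 5! * (1) = 120.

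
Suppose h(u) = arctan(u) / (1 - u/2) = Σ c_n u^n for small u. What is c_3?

Multiply the two series term by term and collect like powers.
h(0) = 0
h′(0) = 1
h′′(0) = 1
h′′′(0) = -1/2
So c_3 = h′′′(0)/3! = -1/12.

-1/12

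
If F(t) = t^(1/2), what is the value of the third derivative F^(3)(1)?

3/8

The coefficient of (t - 1)^3 in the expansion is 1/16, so F′′′(1) = 3! * (1/16) = 3/8.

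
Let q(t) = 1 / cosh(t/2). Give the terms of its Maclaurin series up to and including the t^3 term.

1 - t^2/8

Invert the denominator's series and multiply.
[t^0] = 1;  [t^1] = 0;  [t^2] = -1/8;  [t^3] = 0.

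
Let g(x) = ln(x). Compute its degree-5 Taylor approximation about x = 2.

(x - 2)^5/160 - (x - 2)^4/64 + (x - 2)^3/24 - (x - 2)^2/8 + (x - 2)/2 + ln(2)

Compute the successive derivatives at the expansion point and divide by k!.
g(2) = ln(2)
g′(2) = 1/2
g′′(2) = -1/4
g′′′(2) = 1/4
g^(4)(2) = -3/8
g^(5)(2) = 3/4
Dividing each by k! gives the coefficients c_0, ..., c_5.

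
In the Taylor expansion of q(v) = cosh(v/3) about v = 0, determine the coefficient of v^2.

1/18

Differentiate repeatedly and evaluate at the center.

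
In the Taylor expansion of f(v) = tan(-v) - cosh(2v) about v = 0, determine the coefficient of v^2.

-2

Expand each term separately and add.
f(0) = -1
f′(0) = -1
f′′(0) = -4
So c_2 = f′′(0)/2! = -2.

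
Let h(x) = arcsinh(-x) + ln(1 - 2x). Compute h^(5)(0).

-777

Add the two expansions coefficient-wise.
The coefficient of x^5 in the expansion is -259/40, so h^(5)(0) = 5! * (-259/40) = -777.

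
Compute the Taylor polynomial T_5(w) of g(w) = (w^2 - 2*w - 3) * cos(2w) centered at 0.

Multiply each power in the prefactor through the base expansion.
[w^0] = -3;  [w^1] = -2;  [w^2] = 7;  [w^3] = 4;  [w^4] = -4;  [w^5] = -4/3.

-4*w^5/3 - 4*w^4 + 4*w^3 + 7*w^2 - 2*w - 3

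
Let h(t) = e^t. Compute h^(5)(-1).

The coefficient of (t + 1)^5 in the expansion is e^(-1)/120, so h^(5)(-1) = 5! * (e^(-1)/120) = e^(-1).

e^(-1)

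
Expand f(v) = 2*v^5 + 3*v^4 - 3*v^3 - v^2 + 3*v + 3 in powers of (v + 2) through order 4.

[(v + 2)^0] = 1;  [(v + 2)^1] = 35;  [(v + 2)^2] = -71;  [(v + 2)^3] = 53;  [(v + 2)^4] = -17.

-17*(v + 2)^4 + 53*(v + 2)^3 - 71*(v + 2)^2 + 35*(v + 2) + 1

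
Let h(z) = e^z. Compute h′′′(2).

e^(2)

Differentiate repeatedly and evaluate at the center.
From the series, [(z - 2)^3] h = e^(2)/6; multiply by 3! = 6 to get e^(2).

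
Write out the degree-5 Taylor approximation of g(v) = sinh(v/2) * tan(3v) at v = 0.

Expand each factor separately, then convolve coefficients.
[v^0] = 0;  [v^1] = 0;  [v^2] = 3/2;  [v^3] = 0;  [v^4] = 73/16;  [v^5] = 0.

73*v^4/16 + 3*v^2/2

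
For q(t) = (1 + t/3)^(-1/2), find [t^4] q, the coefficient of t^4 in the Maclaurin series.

35/10368

c_4 = q^(4)(0)/4! = 35/10368.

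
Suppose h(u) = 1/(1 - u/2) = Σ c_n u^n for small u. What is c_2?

Compute the successive derivatives at the expansion point and divide by k!.
[u^0] = 1;  [u^1] = 1/2;  [u^2] = 1/4.

1/4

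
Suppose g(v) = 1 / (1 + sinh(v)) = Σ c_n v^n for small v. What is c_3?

Write 1/(1+u) = 1 - u + u^2 - u^3 + ... and substitute the series for u.
g(0) = 1
g′(0) = -1
g′′(0) = 2
g′′′(0) = -7
So c_3 = g′′′(0)/3! = -7/6.

-7/6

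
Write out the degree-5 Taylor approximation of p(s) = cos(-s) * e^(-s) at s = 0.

Multiply the two series term by term and collect like powers.
p(0) = 1
p′(0) = -1
p′′(0) = 0
p′′′(0) = 2
p^(4)(0) = -4
p^(5)(0) = 4
Dividing each by k! gives the coefficients c_0, ..., c_5.

s^5/30 - s^4/6 + s^3/3 - s + 1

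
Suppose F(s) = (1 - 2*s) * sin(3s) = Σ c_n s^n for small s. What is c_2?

Multiply each power in the prefactor through the base expansion.
F(0) = 0
F′(0) = 3
F′′(0) = -12
The Taylor polynomial is Σ F^(k)(0)/k! · s^k.

-6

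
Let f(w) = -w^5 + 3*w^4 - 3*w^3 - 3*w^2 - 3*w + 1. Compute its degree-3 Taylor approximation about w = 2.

[(w - 2)^0] = -25;  [(w - 2)^1] = -35;  [(w - 2)^2] = -29;  [(w - 2)^3] = -19.

-19*(w - 2)^3 - 29*(w - 2)^2 - 35*(w - 2) - 25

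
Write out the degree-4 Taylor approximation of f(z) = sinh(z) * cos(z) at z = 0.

-z^3/3 + z

Multiply the two series term by term and collect like powers.
f(0) = 0
f′(0) = 1
f′′(0) = 0
f′′′(0) = -2
f^(4)(0) = 0
Then c_k = f^(k)(0)/k! gives each Taylor coefficient.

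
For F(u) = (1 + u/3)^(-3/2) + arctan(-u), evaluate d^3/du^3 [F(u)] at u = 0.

Expand each term separately and add.
The coefficient of u^3 in the expansion is 109/432, so F′′′(0) = 3! * (109/432) = 109/72.

109/72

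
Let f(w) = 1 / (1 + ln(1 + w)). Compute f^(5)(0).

-694

Write 1/(1+u) = 1 - u + u^2 - u^3 + ... and substitute the series for u.
From the series, [w^5] f = -347/60; multiply by 5! = 120 to get -694.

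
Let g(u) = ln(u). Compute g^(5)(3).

From the series, [(u - 3)^5] g = 1/1215; multiply by 5! = 120 to get 8/81.

8/81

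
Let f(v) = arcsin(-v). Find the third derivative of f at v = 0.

The coefficient of v^3 in the expansion is -1/6, so f′′′(0) = 3! * (-1/6) = -1.

-1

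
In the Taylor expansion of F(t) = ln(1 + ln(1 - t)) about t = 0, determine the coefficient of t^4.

Substitute the inner expansion into the outer series and collect powers.
[t^0] = 0;  [t^1] = -1;  [t^2] = -1;  [t^3] = -7/6;  [t^4] = -35/24.

-35/24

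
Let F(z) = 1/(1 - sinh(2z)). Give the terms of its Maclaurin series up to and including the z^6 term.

4928*z^6/45 + 724*z^5/15 + 64*z^4/3 + 28*z^3/3 + 4*z^2 + 2*z + 1

Compose series: expand the inner function first, then feed it into the outer expansion.
F(0) = 1
F′(0) = 2
F′′(0) = 8
F′′′(0) = 56
F^(4)(0) = 512
F^(5)(0) = 5792
F^(6)(0) = 78848
The Taylor polynomial is Σ F^(k)(0)/k! · z^k.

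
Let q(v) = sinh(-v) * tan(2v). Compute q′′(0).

Write out both Maclaurin series and multiply, keeping only the needed powers.
The coefficient of v^2 in the expansion is -2, so q′′(0) = 2! * (-2) = -4.

-4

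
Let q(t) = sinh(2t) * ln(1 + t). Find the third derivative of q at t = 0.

Take the Cauchy product of the two expansions.
The coefficient of t^3 in the expansion is -1, so q′′′(0) = 3! * (-1) = -6.

-6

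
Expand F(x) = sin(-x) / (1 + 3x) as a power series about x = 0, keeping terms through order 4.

Multiply the two series term by term and collect like powers.
F(0) = 0
F′(0) = -1
F′′(0) = 6
F′′′(0) = -53
F^(4)(0) = 636
The Taylor polynomial is Σ F^(k)(0)/k! · x^k.

53*x^4/2 - 53*x^3/6 + 3*x^2 - x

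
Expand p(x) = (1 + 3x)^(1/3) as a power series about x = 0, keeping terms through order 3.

5*x^3/3 - x^2 + x + 1

Use the known series and substitute for the argument.
p(0) = 1
p′(0) = 1
p′′(0) = -2
p′′′(0) = 10
Then c_k = p^(k)(0)/k! gives each Taylor coefficient.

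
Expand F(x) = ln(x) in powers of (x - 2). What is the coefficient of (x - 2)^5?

[(x - 2)^0] = ln(2);  [(x - 2)^1] = 1/2;  [(x - 2)^2] = -1/8;  [(x - 2)^3] = 1/24;  [(x - 2)^4] = -1/64;  [(x - 2)^5] = 1/160.
So c_5 = F^(5)(2)/5! = 1/160.

1/160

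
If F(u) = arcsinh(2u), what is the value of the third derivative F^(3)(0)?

-8

Differentiate repeatedly and evaluate at the center.
From the series, [u^3] F = -4/3; multiply by 3! = 6 to get -8.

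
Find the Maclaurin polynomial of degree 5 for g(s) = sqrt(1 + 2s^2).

Use the known series and substitute for the argument.
g(0) = 1
g′(0) = 0
g′′(0) = 2
g′′′(0) = 0
g^(4)(0) = -12
g^(5)(0) = 0

-s^4/2 + s^2 + 1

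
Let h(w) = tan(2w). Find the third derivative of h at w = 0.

The coefficient of w^3 in the expansion is 8/3, so h′′′(0) = 3! * (8/3) = 16.

16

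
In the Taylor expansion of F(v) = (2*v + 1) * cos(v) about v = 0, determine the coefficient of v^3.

-1

Distribute the polynomial across the series and collect like powers.
F(0) = 1
F′(0) = 2
F′′(0) = -1
F′′′(0) = -6
So c_3 = F′′′(0)/3! = -1.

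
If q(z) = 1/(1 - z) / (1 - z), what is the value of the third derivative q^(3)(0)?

Take the Cauchy product of the two expansions.
The coefficient of z^3 in the expansion is 4, so q′′′(0) = 3! * (4) = 24.

24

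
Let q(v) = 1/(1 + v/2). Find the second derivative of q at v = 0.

The coefficient of v^2 in the expansion is 1/4, so q′′(0) = 2! * (1/4) = 1/2.

1/2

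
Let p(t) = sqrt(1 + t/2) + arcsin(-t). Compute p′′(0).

-1/16

Add the two expansions coefficient-wise.
From the series, [t^2] p = -1/32; multiply by 2! = 2 to get -1/16.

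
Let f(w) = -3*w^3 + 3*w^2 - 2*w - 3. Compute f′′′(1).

Apply the Taylor formula c_k = f^(k)(a)/k!.
The coefficient of (w - 1)^3 in the expansion is -3, so f′′′(1) = 3! * (-3) = -18.

-18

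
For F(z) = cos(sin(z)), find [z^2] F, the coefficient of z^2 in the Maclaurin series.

Compose series: expand the inner function first, then feed it into the outer expansion.
F(0) = 1
F′(0) = 0
F′′(0) = -1
So c_2 = F′′(0)/2! = -1/2.

-1/2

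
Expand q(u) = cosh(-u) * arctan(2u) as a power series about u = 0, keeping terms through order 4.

-5*u^3/3 + 2*u

Write out both Maclaurin series and multiply, keeping only the needed powers.
q(0) = 0
q′(0) = 2
q′′(0) = 0
q′′′(0) = -10
q^(4)(0) = 0
Then c_k = q^(k)(0)/k! gives each Taylor coefficient.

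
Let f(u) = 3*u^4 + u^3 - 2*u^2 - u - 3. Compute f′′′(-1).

-66

From the series, [(u + 1)^3] f = -11; multiply by 3! = 6 to get -66.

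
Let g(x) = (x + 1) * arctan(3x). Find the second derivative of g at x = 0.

6

Shift and add copies of the series according to the polynomial's terms.
The coefficient of x^2 in the expansion is 3, so g′′(0) = 2! * (3) = 6.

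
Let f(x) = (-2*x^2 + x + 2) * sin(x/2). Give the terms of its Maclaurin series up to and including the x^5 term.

27*x^5/640 - x^4/48 - 25*x^3/24 + x^2/2 + x

Multiply each power in the prefactor through the base expansion.
[x^0] = 0;  [x^1] = 1;  [x^2] = 1/2;  [x^3] = -25/24;  [x^4] = -1/48;  [x^5] = 27/640.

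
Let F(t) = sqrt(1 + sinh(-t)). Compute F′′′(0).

Substitute the inner expansion into the outer series and collect powers.
From the series, [t^3] F = -7/48; multiply by 3! = 6 to get -7/8.

-7/8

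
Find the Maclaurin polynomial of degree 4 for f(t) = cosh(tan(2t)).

Compose series: expand the inner function first, then feed it into the outer expansion.
f(0) = 1
f′(0) = 0
f′′(0) = 4
f′′′(0) = 0
f^(4)(0) = 144
The Taylor polynomial is Σ f^(k)(0)/k! · t^k.

6*t^4 + 2*t^2 + 1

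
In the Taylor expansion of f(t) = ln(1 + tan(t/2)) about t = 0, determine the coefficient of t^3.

1/12

Compose series: expand the inner function first, then feed it into the outer expansion.
So c_3 = f′′′(0)/3! = 1/12.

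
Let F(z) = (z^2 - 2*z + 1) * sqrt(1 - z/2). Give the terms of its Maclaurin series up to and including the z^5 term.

-31*z^5/8192 - 37*z^4/2048 - 25*z^3/128 + 47*z^2/32 - 9*z/4 + 1

Multiply each power in the prefactor through the base expansion.
F(0) = 1
F′(0) = -9/4
F′′(0) = 47/16
F′′′(0) = -75/64
F^(4)(0) = -111/256
F^(5)(0) = -465/1024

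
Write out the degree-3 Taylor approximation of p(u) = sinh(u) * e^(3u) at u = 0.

14*u^3/3 + 3*u^2 + u

Expand each factor separately, then convolve coefficients.
p(0) = 0
p′(0) = 1
p′′(0) = 6
p′′′(0) = 28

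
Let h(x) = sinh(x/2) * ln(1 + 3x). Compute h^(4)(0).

219/2

Multiply the two series term by term and collect like powers.
The coefficient of x^4 in the expansion is 73/16, so h^(4)(0) = 4! * (73/16) = 219/2.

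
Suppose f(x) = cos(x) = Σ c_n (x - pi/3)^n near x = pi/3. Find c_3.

f(pi/3) = 1/2
f′(pi/3) = -sqrt(3)/2
f′′(pi/3) = -1/2
f′′′(pi/3) = sqrt(3)/2
Then c_k = f^(k)(pi/3)/k! gives each Taylor coefficient.

sqrt(3)/12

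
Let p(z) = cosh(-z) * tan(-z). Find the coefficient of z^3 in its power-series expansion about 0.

Multiply the two series term by term and collect like powers.
p(0) = 0
p′(0) = -1
p′′(0) = 0
p′′′(0) = -5
The Taylor polynomial is Σ p^(k)(0)/k! · z^k.

-5/6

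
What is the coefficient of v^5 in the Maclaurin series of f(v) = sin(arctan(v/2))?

3/256

Let u equal the inner series; expand the outer function in u and truncate.
f(0) = 0
f′(0) = 1/2
f′′(0) = 0
f′′′(0) = -3/8
f^(4)(0) = 0
f^(5)(0) = 45/32
The Taylor polynomial is Σ f^(k)(0)/k! · v^k.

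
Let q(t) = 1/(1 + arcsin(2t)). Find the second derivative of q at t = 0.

8

Plug the Maclaurin series of the inner function into that of the outer and collect terms.
From the series, [t^2] q = 4; multiply by 2! = 2 to get 8.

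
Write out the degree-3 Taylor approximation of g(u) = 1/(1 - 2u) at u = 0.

8*u^3 + 4*u^2 + 2*u + 1

g(0) = 1
g′(0) = 2
g′′(0) = 8
g′′′(0) = 48
The Taylor polynomial is Σ g^(k)(0)/k! · u^k.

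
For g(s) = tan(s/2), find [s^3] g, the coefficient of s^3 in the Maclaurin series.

1/24

[s^0] = 0;  [s^1] = 1/2;  [s^2] = 0;  [s^3] = 1/24.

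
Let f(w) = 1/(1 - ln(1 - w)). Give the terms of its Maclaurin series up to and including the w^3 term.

Plug the Maclaurin series of the inner function into that of the outer and collect terms.
[w^0] = 1;  [w^1] = -1;  [w^2] = 1/2;  [w^3] = -1/3.

-w^3/3 + w^2/2 - w + 1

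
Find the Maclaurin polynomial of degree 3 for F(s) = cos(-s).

1 - s^2/2

Apply the Taylor formula c_k = f^(k)(a)/k!.
F(0) = 1
F′(0) = 0
F′′(0) = -1
F′′′(0) = 0
Dividing each by k! gives the coefficients c_0, ..., c_3.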